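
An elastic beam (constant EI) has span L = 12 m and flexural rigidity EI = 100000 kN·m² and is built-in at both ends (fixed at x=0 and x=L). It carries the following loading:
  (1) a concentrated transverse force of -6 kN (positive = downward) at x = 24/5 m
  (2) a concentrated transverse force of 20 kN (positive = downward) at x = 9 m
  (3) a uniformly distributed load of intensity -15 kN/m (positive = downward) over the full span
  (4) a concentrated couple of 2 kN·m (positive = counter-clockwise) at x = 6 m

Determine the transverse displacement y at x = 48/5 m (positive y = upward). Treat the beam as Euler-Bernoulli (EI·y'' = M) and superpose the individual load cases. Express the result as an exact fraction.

y(48/5) = 2260629/781250000 m

Load 1 — point force P=-6 kN at a=24/5 m (b=L-a=36/5):
  y_1 = -Pa²(L-x)²(3bL-(3b+a)(L-x))/(6L³EI)  [x>a] = -(-6)·(24/5)²·(12-(48/5))²·(3·(36/5)·12-(3·(36/5)+(24/5))·(12-(48/5)))/(6·12³·100000) = 7344/48828125 m
Load 2 — point force P=20 kN at a=9 m (b=L-a=3):
  y_2 = -Pa²(L-x)²(3bL-(3b+a)(L-x))/(6L³EI)  [x>a] = -20·9²·(12-(48/5))²·(3·3·12-(3·3+9)·(12-(48/5)))/(6·12³·100000) = -729/1250000 m
Load 3 — uniform load w=-15 kN/m over full span:
  y_3 = -wx²(L-x)²/(24EI) = -(-15)·(48/5)²·(12-(48/5))²/(24·100000) = 1296/390625 m
Load 4 — applied couple M₀=2 kN·m at a=6 m (b=L-a=6):
  y_4 = (R_Ax³/6 - M_Ax²/2 - M₀(x-a)²/2)/EI  [x>a] with R_A=1/4, M_A=1/2 = ((1/4)·(48/5)³/6 - (1/2)·(48/5)²/2 - 2·((48/5)-6)²/2)/100000 = 27/3125000 m
Superposition: y = Σ y_i = 2260629/781250000 m ≈ 0.002894 m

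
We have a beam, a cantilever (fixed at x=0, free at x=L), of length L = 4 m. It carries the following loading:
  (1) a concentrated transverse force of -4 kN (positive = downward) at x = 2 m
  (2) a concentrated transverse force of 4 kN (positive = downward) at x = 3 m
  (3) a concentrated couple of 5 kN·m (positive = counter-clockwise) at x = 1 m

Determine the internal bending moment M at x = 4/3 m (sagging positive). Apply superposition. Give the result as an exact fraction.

Load 1 — point force P=-4 kN at a=2 m (b=L-a=2):
  M_1 = -P(a-x)  [x≤a] = -(-4)·(2-(4/3)) = 8/3 kN·m
Load 2 — point force P=4 kN at a=3 m (b=L-a=1):
  M_2 = -P(a-x)  [x≤a] = -4·(3-(4/3)) = -20/3 kN·m
Load 3 — applied couple M₀=5 kN·m at a=1 m (b=L-a=3):
  M_3 = 0  [x>a] = 0 kN·m
Superposition: M = Σ M_i = -4 kN·m ≈ -4.000000 kN·m

M(4/3) = -4 kN·m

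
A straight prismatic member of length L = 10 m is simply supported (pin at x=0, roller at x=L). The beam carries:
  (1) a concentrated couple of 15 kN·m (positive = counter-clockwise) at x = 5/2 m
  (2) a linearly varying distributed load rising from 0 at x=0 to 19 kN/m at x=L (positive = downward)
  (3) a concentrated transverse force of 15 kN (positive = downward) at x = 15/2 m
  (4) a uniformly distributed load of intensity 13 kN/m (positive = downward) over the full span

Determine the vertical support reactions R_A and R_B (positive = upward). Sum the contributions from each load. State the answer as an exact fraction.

R_A = 1223/12 kN, R_B = 1657/12 kN

Load 1 — applied couple M₀=15 kN·m at a=5/2 m (b=L-a=15/2):
  R_A = M₀/L = 15/10 = 3/2 kN
  R_B = -M₀/L = -15/10 = -3/2 kN
Load 2 — triangular load w₀=19 kN/m (0→w₀ over full span):
  R_A = w₀L/6 = 19·10/6 = 95/3 kN
  R_B = w₀L/3 = 19·10/3 = 190/3 kN
Load 3 — point force P=15 kN at a=15/2 m (b=L-a=5/2):
  R_A = Pb/L = 15·(5/2)/10 = 15/4 kN
  R_B = Pa/L = 15·(15/2)/10 = 45/4 kN
Load 4 — uniform load w=13 kN/m over full span:
  R_A = wL/2 = 13·10/2 = 65 kN
  R_B = wL/2 = 13·10/2 = 65 kN
Superposition: R_A = 1223/12 kN, R_B = 1657/12 kN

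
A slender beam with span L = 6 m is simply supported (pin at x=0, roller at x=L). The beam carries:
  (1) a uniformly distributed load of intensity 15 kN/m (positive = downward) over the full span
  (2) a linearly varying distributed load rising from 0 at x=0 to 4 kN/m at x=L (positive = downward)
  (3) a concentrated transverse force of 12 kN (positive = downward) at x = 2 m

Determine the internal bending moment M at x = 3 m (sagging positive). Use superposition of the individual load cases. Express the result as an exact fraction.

M(3) = 177/2 kN·m

Load 1 — uniform load w=15 kN/m over full span:
  M_1 = wx(L-x)/2 = 15·3·(6-3)/2 = 135/2 kN·m
Load 2 — triangular load w₀=4 kN/m (0→w₀ over full span):
  M_2 = w₀Lx/6 - w₀x³/(6L) = 4·6·3/6 - 4·3³/(6·6) = 9 kN·m
Load 3 — point force P=12 kN at a=2 m (b=L-a=4):
  M_3 = Pa(L-x)/L  [x>a] = 12·2·(6-3)/6 = 12 kN·m
Superposition: M = Σ M_i = 177/2 kN·m ≈ 88.500000 kN·m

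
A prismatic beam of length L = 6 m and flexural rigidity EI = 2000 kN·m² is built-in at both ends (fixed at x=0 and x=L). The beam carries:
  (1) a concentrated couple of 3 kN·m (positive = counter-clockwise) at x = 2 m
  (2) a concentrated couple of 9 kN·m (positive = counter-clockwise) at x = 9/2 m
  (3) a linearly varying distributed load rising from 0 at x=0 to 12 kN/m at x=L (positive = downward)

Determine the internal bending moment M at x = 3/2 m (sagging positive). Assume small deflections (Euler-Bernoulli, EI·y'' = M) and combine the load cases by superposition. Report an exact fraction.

Load 1 — applied couple M₀=3 kN·m at a=2 m (b=L-a=4):
  M_1 = R_Ax - M_A  [x≤a] with R_A=2/3, M_A=0 = (2/3)·(3/2) - 0 = 1 kN·m
Load 2 — applied couple M₀=9 kN·m at a=9/2 m (b=L-a=3/2):
  M_2 = R_Ax - M_A  [x≤a] with R_A=27/16, M_A=45/16 = (27/16)·(3/2) - (45/16) = -9/32 kN·m
Load 3 — triangular load w₀=12 kN/m (0→w₀ over full span):
  M_3 = 3w₀Lx/20 - w₀L²/30 - w₀x³/(6L) = 3·12·6·(3/2)/20 - 12·6²/30 - 12·(3/2)³/(6·6) = 27/40 kN·m
Superposition: M = Σ M_i = 223/160 kN·m ≈ 1.393750 kN·m

M(3/2) = 223/160 kN·m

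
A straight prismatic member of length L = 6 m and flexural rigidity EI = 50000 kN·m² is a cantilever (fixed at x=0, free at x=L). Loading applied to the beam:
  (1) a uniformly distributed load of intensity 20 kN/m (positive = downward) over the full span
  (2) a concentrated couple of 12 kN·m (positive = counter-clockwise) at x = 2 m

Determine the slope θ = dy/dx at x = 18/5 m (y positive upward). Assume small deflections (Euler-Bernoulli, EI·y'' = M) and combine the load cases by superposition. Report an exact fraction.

Load 1 — uniform load w=20 kN/m over full span:
  θ_1 = -wx(x²-3Lx+3L²)/(6EI) = -20·(18/5)·((18/5)²-3·6·(18/5)+3·6²)/(6·50000) = -1053/78125 rad
Load 2 — applied couple M₀=12 kN·m at a=2 m (b=L-a=4):
  θ_2 = M₀a/EI  [x>a] = 12·2/50000 = 3/6250 rad
Superposition: θ = Σ θ_i = -2031/156250 rad ≈ -0.012998 rad

θ(18/5) = -2031/156250 rad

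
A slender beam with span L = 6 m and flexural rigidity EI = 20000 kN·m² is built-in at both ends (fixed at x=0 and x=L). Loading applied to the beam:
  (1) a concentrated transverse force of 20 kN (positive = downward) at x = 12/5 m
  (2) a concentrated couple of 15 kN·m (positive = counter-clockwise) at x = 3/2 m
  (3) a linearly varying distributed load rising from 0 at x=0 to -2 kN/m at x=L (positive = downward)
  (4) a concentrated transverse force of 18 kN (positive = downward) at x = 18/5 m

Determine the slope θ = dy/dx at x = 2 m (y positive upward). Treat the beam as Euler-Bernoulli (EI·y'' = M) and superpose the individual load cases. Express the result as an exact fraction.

θ(2) = -51893/90000000 rad

Load 1 — point force P=20 kN at a=12/5 m (b=L-a=18/5):
  θ_1 = -Pb²x(2aL-(3a+b)x)/(2L³EI)  [x≤a] = -20·(18/5)²·2·(2·(12/5)·6-(3·(12/5)+(18/5))·2)/(2·6³·20000) = -27/62500 rad
Load 2 — applied couple M₀=15 kN·m at a=3/2 m (b=L-a=9/2):
  θ_2 = (R_Ax²/2 - M_Ax - M₀(x-a))/EI  [x>a] with R_A=45/16, M_A=-45/16 = ((45/16)·2²/2 - (-45/16)·2 - 15·(2-(3/2)))/20000 = 3/16000 rad
Load 3 — triangular load w₀=-2 kN/m (0→w₀ over full span):
  θ_3 = -w₀(2x(L-x)(L-2x)(x+2L)+x²(L-x)²)/(120LEI) = -(-2)·(2·2·(6-2)·(6-2·2)·(2+2·6)+2²·(6-2)²)/(120·6·20000) = 2/28125 rad
Load 4 — point force P=18 kN at a=18/5 m (b=L-a=12/5):
  θ_4 = -Pb²x(2aL-(3a+b)x)/(2L³EI)  [x≤a] = -18·(12/5)²·2·(2·(18/5)·6-(3·(18/5)+(12/5))·2)/(2·6³·20000) = -63/156250 rad
Superposition: θ = Σ θ_i = -51893/90000000 rad ≈ -0.000577 rad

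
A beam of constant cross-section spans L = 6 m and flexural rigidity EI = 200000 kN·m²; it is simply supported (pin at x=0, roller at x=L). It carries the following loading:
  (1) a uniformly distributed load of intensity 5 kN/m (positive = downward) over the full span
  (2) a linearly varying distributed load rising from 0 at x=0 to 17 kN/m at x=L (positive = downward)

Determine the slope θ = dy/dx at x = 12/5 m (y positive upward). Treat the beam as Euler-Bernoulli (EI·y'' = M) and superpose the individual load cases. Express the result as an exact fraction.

θ(12/5) = -12399/62500000 rad

Load 1 — uniform load w=5 kN/m over full span:
  θ_1 = -w(L³-6Lx²+4x³)/(24EI) = -5·(6³-6·6·(12/5)²+4·(12/5)³)/(24·200000) = -333/5000000 rad
Load 2 — triangular load w₀=17 kN/m (0→w₀ over full span):
  θ_2 = -w₀(7L⁴-30L²x²+15x⁴)/(360LEI) = -17·(7·6⁴-30·6²·(12/5)²+15·(12/5)⁴)/(360·6·200000) = -16473/125000000 rad
Superposition: θ = Σ θ_i = -12399/62500000 rad ≈ -0.000198 rad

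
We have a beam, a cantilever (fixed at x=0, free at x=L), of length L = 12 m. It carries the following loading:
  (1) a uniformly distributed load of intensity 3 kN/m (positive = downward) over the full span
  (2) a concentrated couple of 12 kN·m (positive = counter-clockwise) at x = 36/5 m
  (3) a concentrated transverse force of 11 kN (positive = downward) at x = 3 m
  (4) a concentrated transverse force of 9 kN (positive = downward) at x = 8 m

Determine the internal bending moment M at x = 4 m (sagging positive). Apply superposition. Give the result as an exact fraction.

Load 1 — uniform load w=3 kN/m over full span:
  M_1 = -w(L-x)²/2 = -3·(12-4)²/2 = -96 kN·m
Load 2 — applied couple M₀=12 kN·m at a=36/5 m (b=L-a=24/5):
  M_2 = M₀  [x≤a] = 12 = 12 kN·m
Load 3 — point force P=11 kN at a=3 m (b=L-a=9):
  M_3 = 0  [x>a] = 0 kN·m
Load 4 — point force P=9 kN at a=8 m (b=L-a=4):
  M_4 = -P(a-x)  [x≤a] = -9·(8-4) = -36 kN·m
Superposition: M = Σ M_i = -120 kN·m ≈ -120.000000 kN·m

M(4) = -120 kN·m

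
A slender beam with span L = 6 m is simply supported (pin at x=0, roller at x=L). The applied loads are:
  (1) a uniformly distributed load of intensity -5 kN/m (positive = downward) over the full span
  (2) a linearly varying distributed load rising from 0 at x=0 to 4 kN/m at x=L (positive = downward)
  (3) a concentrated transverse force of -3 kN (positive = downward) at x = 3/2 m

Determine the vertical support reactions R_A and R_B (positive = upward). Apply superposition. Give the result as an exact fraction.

Load 1 — uniform load w=-5 kN/m over full span:
  R_A = wL/2 = (-5)·6/2 = -15 kN
  R_B = wL/2 = (-5)·6/2 = -15 kN
Load 2 — triangular load w₀=4 kN/m (0→w₀ over full span):
  R_A = w₀L/6 = 4·6/6 = 4 kN
  R_B = w₀L/3 = 4·6/3 = 8 kN
Load 3 — point force P=-3 kN at a=3/2 m (b=L-a=9/2):
  R_A = Pb/L = (-3)·(9/2)/6 = -9/4 kN
  R_B = Pa/L = (-3)·(3/2)/6 = -3/4 kN
Superposition: R_A = -53/4 kN, R_B = -31/4 kN

R_A = -53/4 kN, R_B = -31/4 kN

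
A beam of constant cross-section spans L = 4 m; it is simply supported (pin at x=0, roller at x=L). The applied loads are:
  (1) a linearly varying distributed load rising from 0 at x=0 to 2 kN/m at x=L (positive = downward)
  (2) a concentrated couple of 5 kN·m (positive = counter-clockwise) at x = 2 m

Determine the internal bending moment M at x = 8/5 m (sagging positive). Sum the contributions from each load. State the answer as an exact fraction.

M(8/5) = 474/125 kN·m

Load 1 — triangular load w₀=2 kN/m (0→w₀ over full span):
  M_1 = w₀Lx/6 - w₀x³/(6L) = 2·4·(8/5)/6 - 2·(8/5)³/(6·4) = 224/125 kN·m
Load 2 — applied couple M₀=5 kN·m at a=2 m (b=L-a=2):
  M_2 = M₀x/L  [x≤a] = 5·(8/5)/4 = 2 kN·m
Superposition: M = Σ M_i = 474/125 kN·m ≈ 3.792000 kN·m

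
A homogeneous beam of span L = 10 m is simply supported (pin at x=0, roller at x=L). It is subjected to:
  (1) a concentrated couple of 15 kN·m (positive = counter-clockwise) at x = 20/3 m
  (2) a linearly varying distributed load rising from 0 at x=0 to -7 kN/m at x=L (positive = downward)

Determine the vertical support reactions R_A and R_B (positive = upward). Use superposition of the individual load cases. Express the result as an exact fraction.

R_A = -61/6 kN, R_B = -149/6 kN

Load 1 — applied couple M₀=15 kN·m at a=20/3 m (b=L-a=10/3):
  R_A = M₀/L = 15/10 = 3/2 kN
  R_B = -M₀/L = -15/10 = -3/2 kN
Load 2 — triangular load w₀=-7 kN/m (0→w₀ over full span):
  R_A = w₀L/6 = (-7)·10/6 = -35/3 kN
  R_B = w₀L/3 = (-7)·10/3 = -70/3 kN
Superposition: R_A = -61/6 kN, R_B = -149/6 kN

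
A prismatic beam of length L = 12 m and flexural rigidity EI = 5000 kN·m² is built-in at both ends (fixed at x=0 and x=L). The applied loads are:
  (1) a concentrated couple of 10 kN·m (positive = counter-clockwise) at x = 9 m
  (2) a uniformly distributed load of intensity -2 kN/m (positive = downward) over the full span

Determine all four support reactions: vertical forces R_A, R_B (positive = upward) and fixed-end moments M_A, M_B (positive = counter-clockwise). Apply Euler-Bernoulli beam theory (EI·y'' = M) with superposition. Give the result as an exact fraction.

Load 1 — applied couple M₀=10 kN·m at a=9 m (b=L-a=3):
  R_A = 6M₀ab/L³ = 6·10·9·3/12³ = 15/16 kN
  M_A = M₀b(2a-b)/L² = 10·3·(2·9-3)/12² = 25/8 kN·m
  R_B = -6M₀ab/L³ = -6·10·9·3/12³ = -15/16 kN
  M_B = M₀a(2b-a)/L² = 10·9·(2·3-9)/12² = -15/8 kN·m
Load 2 — uniform load w=-2 kN/m over full span:
  R_A = wL/2 = (-2)·12/2 = -12 kN
  M_A = wL²/12 = (-2)·12²/12 = -24 kN·m
  R_B = wL/2 = (-2)·12/2 = -12 kN
  M_B = -wL²/12 = -(-2)·12²/12 = 24 kN·m
Superposition: R_A = -177/16 kN, M_A = -167/8 kN·m, R_B = -207/16 kN, M_B = 177/8 kN·m

R_A = -177/16 kN, M_A = -167/8 kN·m, R_B = -207/16 kN, M_B = 177/8 kN·m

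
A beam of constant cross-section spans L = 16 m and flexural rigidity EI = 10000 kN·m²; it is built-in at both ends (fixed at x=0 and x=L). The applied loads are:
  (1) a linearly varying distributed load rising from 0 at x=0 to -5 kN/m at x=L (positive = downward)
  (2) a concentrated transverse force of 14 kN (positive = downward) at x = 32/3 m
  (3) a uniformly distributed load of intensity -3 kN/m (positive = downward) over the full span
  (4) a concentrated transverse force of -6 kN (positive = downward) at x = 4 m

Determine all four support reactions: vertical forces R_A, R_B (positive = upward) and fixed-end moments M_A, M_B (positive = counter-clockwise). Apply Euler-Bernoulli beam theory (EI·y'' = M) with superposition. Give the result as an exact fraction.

R_A = -16171/432 kN, M_A = -5593/54 kN·m, R_B = -18389/432 kN, M_B = 5363/54 kN·m

Load 1 — triangular load w₀=-5 kN/m (0→w₀ over full span):
  R_A = 3w₀L/20 = 3·(-5)·16/20 = -12 kN
  M_A = w₀L²/30 = (-5)·16²/30 = -128/3 kN·m
  R_B = 7w₀L/20 = 7·(-5)·16/20 = -28 kN
  M_B = -w₀L²/20 = -(-5)·16²/20 = 64 kN·m
Load 2 — point force P=14 kN at a=32/3 m (b=L-a=16/3):
  R_A = Pb²(3a+b)/L³ = 14·(16/3)²·(3·(32/3)+(16/3))/16³ = 98/27 kN
  M_A = Pab²/L² = 14·(32/3)·(16/3)²/16² = 448/27 kN·m
  R_B = Pa²(a+3b)/L³ = 14·(32/3)²·((32/3)+3·(16/3))/16³ = 280/27 kN
  M_B = -Pa²b/L² = -14·(32/3)²·(16/3)/16² = -896/27 kN·m
Load 3 — uniform load w=-3 kN/m over full span:
  R_A = wL/2 = (-3)·16/2 = -24 kN
  M_A = wL²/12 = (-3)·16²/12 = -64 kN·m
  R_B = wL/2 = (-3)·16/2 = -24 kN
  M_B = -wL²/12 = -(-3)·16²/12 = 64 kN·m
Load 4 — point force P=-6 kN at a=4 m (b=L-a=12):
  R_A = Pb²(3a+b)/L³ = (-6)·12²·(3·4+12)/16³ = -81/16 kN
  M_A = Pab²/L² = (-6)·4·12²/16² = -27/2 kN·m
  R_B = Pa²(a+3b)/L³ = (-6)·4²·(4+3·12)/16³ = -15/16 kN
  M_B = -Pa²b/L² = -(-6)·4²·12/16² = 9/2 kN·m
Superposition: R_A = -16171/432 kN, M_A = -5593/54 kN·m, R_B = -18389/432 kN, M_B = 5363/54 kN·m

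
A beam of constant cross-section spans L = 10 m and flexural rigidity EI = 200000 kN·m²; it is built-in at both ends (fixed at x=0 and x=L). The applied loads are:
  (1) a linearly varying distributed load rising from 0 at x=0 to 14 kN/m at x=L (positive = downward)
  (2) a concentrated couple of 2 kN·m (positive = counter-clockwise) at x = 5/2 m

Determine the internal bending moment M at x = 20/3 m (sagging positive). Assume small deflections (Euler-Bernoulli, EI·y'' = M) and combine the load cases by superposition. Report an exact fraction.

Load 1 — triangular load w₀=14 kN/m (0→w₀ over full span):
  M_1 = 3w₀Lx/20 - w₀L²/30 - w₀x³/(6L) = 3·14·10·(20/3)/20 - 14·10²/30 - 14·(20/3)³/(6·10) = 1960/81 kN·m
Load 2 — applied couple M₀=2 kN·m at a=5/2 m (b=L-a=15/2):
  M_2 = R_Ax - M_A - M₀  [x>a] with R_A=9/40, M_A=-3/8 = (9/40)·(20/3) - (-3/8) - 2 = -1/8 kN·m
Superposition: M = Σ M_i = 15599/648 kN·m ≈ 24.072531 kN·m

M(20/3) = 15599/648 kN·m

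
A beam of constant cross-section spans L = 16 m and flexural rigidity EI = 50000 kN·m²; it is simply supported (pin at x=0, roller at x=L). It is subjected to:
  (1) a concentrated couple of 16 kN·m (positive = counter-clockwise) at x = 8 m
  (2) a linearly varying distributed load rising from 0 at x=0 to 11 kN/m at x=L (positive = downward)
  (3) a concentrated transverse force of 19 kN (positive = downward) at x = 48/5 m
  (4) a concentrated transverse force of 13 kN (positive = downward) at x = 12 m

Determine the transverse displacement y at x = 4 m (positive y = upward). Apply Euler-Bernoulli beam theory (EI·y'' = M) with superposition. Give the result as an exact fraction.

Load 1 — applied couple M₀=16 kN·m at a=8 m (b=L-a=8):
  y_1 = (M₀x³/(6L)+C₁x)/EI  [x≤a] with C₁=M₀(3b²-L²)/(6L)=-32/3 = (16·4³/(6·16)+(-32/3)·4)/50000 = -2/3125 m
Load 2 — triangular load w₀=11 kN/m (0→w₀ over full span):
  y_2 = -w₀x(7L⁴-10L²x²+3x⁴)/(360LEI) = -11·4·(7·16⁴-10·16²·4²+3·4⁴)/(360·16·50000) = -1199/18750 m
Load 3 — point force P=19 kN at a=48/5 m (b=L-a=32/5):
  y_3 = -Pbx(L²-b²-x²)/(6LEI)  [x≤a] = -19·(32/5)·4·(16²-(32/5)²-4²)/(6·16·50000) = -23636/1171875 m
Load 4 — point force P=13 kN at a=12 m (b=L-a=4):
  y_4 = -Pbx(L²-b²-x²)/(6LEI)  [x≤a] = -13·4·4·(16²-4²-4²)/(6·16·50000) = -91/9375 m
Superposition: y = Σ y_i = -73799/781250 m ≈ -0.094463 m

y(4) = -73799/781250 m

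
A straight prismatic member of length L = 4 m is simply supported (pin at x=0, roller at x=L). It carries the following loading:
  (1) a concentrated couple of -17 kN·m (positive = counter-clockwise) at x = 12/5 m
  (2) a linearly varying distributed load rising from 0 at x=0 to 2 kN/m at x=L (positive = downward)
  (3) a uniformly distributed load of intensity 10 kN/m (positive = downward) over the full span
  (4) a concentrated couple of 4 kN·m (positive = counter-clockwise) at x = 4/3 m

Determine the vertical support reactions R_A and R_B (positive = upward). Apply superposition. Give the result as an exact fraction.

R_A = 217/12 kN, R_B = 311/12 kN

Load 1 — applied couple M₀=-17 kN·m at a=12/5 m (b=L-a=8/5):
  R_A = M₀/L = (-17)/4 = -17/4 kN
  R_B = -M₀/L = -(-17)/4 = 17/4 kN
Load 2 — triangular load w₀=2 kN/m (0→w₀ over full span):
  R_A = w₀L/6 = 2·4/6 = 4/3 kN
  R_B = w₀L/3 = 2·4/3 = 8/3 kN
Load 3 — uniform load w=10 kN/m over full span:
  R_A = wL/2 = 10·4/2 = 20 kN
  R_B = wL/2 = 10·4/2 = 20 kN
Load 4 — applied couple M₀=4 kN·m at a=4/3 m (b=L-a=8/3):
  R_A = M₀/L = 4/4 = 1 kN
  R_B = -M₀/L = -4/4 = -1 kN
Superposition: R_A = 217/12 kN, R_B = 311/12 kN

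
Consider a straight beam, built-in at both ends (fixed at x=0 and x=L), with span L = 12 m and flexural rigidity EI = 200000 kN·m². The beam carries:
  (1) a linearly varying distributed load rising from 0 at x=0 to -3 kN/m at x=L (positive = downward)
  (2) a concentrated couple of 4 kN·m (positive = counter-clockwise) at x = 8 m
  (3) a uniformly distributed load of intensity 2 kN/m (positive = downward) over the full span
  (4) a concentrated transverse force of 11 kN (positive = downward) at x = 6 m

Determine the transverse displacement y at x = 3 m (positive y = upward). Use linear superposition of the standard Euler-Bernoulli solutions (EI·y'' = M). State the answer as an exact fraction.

Load 1 — triangular load w₀=-3 kN/m (0→w₀ over full span):
  y_1 = -w₀x²(L-x)²(x+2L)/(120LEI) = -(-3)·3²·(12-3)²·(3+2·12)/(120·12·200000) = 6561/32000000 m
Load 2 — applied couple M₀=4 kN·m at a=8 m (b=L-a=4):
  y_2 = (R_Ax³/6 - M_Ax²/2)/EI  [x≤a] with R_A=4/9, M_A=4/3 = ((4/9)·3³/6 - (4/3)·3²/2)/200000 = -1/50000 m
Load 3 — uniform load w=2 kN/m over full span:
  y_3 = -wx²(L-x)²/(24EI) = -2·3²·(12-3)²/(24·200000) = -243/800000 m
Load 4 — point force P=11 kN at a=6 m (b=L-a=6):
  y_4 = -Pb²x²(3aL-(3a+b)x)/(6L³EI)  [x≤a] = -11·6²·3²·(3·6·12-(3·6+6)·3)/(6·12³·200000) = -99/400000 m
Superposition: y = Σ y_i = -11719/32000000 m ≈ -0.000366 m

y(3) = -11719/32000000 m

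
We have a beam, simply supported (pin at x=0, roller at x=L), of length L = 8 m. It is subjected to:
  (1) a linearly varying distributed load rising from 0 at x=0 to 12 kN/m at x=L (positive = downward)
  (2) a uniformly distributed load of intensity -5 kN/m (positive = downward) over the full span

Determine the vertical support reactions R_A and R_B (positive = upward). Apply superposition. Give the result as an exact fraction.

R_A = -4 kN, R_B = 12 kN

Load 1 — triangular load w₀=12 kN/m (0→w₀ over full span):
  R_A = w₀L/6 = 12·8/6 = 16 kN
  R_B = w₀L/3 = 12·8/3 = 32 kN
Load 2 — uniform load w=-5 kN/m over full span:
  R_A = wL/2 = (-5)·8/2 = -20 kN
  R_B = wL/2 = (-5)·8/2 = -20 kN
Superposition: R_A = -4 kN, R_B = 12 kN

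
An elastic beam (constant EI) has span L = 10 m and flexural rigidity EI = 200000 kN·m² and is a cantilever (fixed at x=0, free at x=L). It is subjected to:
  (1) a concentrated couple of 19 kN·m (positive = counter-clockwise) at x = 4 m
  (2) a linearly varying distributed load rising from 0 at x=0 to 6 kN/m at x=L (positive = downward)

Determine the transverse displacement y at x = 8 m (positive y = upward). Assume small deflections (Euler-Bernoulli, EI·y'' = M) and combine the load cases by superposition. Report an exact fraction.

y(8) = -11087/625000 m

Load 1 — applied couple M₀=19 kN·m at a=4 m (b=L-a=6):
  y_1 = M₀a(2x-a)/(2EI)  [x>a] = 19·4·(2·8-4)/(2·200000) = 57/25000 m
Load 2 — triangular load w₀=6 kN/m (0→w₀ over full span):
  y_2 = (w₀Lx³/12-w₀L²x²/6-w₀x⁵/(120L))/EI = (6·10·8³/12-6·10²·8²/6-6·8⁵/(120·10))/200000 = -1564/78125 m
Superposition: y = Σ y_i = -11087/625000 m ≈ -0.017739 m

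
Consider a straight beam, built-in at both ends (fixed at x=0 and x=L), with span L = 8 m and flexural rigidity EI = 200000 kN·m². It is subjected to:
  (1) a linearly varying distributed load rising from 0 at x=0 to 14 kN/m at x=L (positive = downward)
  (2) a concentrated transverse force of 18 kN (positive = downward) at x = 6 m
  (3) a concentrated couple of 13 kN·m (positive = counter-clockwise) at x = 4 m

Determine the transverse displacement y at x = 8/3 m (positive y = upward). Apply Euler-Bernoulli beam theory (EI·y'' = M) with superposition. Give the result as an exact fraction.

y(8/3) = -4216/11390625 m

Load 1 — triangular load w₀=14 kN/m (0→w₀ over full span):
  y_1 = -w₀x²(L-x)²(x+2L)/(120LEI) = -14·(8/3)²·(8-(8/3))²·((8/3)+2·8)/(120·8·200000) = -3136/11390625 m
Load 2 — point force P=18 kN at a=6 m (b=L-a=2):
  y_2 = -Pb²x²(3aL-(3a+b)x)/(6L³EI)  [x≤a] = -18·2²·(8/3)²·(3·6·8-(3·6+2)·(8/3))/(6·8³·200000) = -17/225000 m
Load 3 — applied couple M₀=13 kN·m at a=4 m (b=L-a=4):
  y_3 = (R_Ax³/6 - M_Ax²/2)/EI  [x≤a] with R_A=39/16, M_A=13/4 = ((39/16)·(8/3)³/6 - (13/4)·(8/3)²/2)/200000 = -13/675000 m
Superposition: y = Σ y_i = -4216/11390625 m ≈ -0.000370 m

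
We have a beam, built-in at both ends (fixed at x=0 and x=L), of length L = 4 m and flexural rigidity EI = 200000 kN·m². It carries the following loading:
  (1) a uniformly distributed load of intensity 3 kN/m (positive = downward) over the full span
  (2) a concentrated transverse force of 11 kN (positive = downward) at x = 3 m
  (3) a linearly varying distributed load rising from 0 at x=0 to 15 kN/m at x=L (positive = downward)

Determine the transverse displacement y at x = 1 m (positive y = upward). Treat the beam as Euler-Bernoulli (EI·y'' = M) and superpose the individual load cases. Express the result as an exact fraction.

Load 1 — uniform load w=3 kN/m over full span:
  y_1 = -wx²(L-x)²/(24EI) = -3·1²·(4-1)²/(24·200000) = -9/1600000 m
Load 2 — point force P=11 kN at a=3 m (b=L-a=1):
  y_2 = -Pb²x²(3aL-(3a+b)x)/(6L³EI)  [x≤a] = -11·1²·1²·(3·3·4-(3·3+1)·1)/(6·4³·200000) = -143/38400000 m
Load 3 — triangular load w₀=15 kN/m (0→w₀ over full span):
  y_3 = -w₀x²(L-x)²(x+2L)/(120LEI) = -15·1²·(4-1)²·(1+2·4)/(120·4·200000) = -81/6400000 m
Superposition: y = Σ y_i = -169/7680000 m ≈ -0.000022 m

y(1) = -169/7680000 m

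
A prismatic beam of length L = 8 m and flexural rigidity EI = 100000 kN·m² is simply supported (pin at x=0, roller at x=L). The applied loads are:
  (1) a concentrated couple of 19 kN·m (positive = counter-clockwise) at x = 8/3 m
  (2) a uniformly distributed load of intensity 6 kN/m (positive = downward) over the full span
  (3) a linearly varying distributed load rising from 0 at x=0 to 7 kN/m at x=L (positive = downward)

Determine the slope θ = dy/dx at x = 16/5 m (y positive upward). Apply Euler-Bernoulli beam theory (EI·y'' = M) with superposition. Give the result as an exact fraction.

Load 1 — applied couple M₀=19 kN·m at a=8/3 m (b=L-a=16/3):
  θ_1 = (M₀x²/(2L)-M₀(x-a)+C₁)/EI  [x>a] with C₁=M₀(3b²-L²)/(6L)=76/9 = (19·(16/5)²/(2·8)-19·((16/5)-(8/3))+(76/9))/100000 = 589/5625000 rad
Load 2 — uniform load w=6 kN/m over full span:
  θ_2 = -w(L³-6Lx²+4x³)/(24EI) = -6·(8³-6·8·(16/5)²+4·(16/5)³)/(24·100000) = -148/390625 rad
Load 3 — triangular load w₀=7 kN/m (0→w₀ over full span):
  θ_3 = -w₀(7L⁴-30L²x²+15x⁴)/(360LEI) = -7·(7·8⁴-30·8²·(16/5)²+15·(16/5)⁴)/(360·8·100000) = -4522/17578125 rad
Superposition: θ = Σ θ_i = -74731/140625000 rad ≈ -0.000531 rad

θ(16/5) = -74731/140625000 rad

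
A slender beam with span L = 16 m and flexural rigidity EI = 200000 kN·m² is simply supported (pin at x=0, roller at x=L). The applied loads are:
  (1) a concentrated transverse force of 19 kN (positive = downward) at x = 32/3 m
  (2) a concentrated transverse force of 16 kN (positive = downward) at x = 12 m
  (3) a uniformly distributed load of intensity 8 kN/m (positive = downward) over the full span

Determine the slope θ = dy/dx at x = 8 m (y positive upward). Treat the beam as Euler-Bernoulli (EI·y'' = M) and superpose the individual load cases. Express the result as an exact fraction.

θ(8) = -88/253125 rad

Load 1 — point force P=19 kN at a=32/3 m (b=L-a=16/3):
  θ_1 = -Pb(L²-b²-3x²)/(6LEI)  [x≤a] = -19·(16/3)·(16²-(16/3)²-3·8²)/(6·16·200000) = -19/101250 rad
Load 2 — point force P=16 kN at a=12 m (b=L-a=4):
  θ_2 = -Pb(L²-b²-3x²)/(6LEI)  [x≤a] = -16·4·(16²-4²-3·8²)/(6·16·200000) = -1/6250 rad
Load 3 — uniform load w=8 kN/m over full span:
  θ_3 = -w(L³-6Lx²+4x³)/(24EI) = -8·(16³-6·16·8²+4·8³)/(24·200000) = 0 rad
Superposition: θ = Σ θ_i = -88/253125 rad ≈ -0.000348 rad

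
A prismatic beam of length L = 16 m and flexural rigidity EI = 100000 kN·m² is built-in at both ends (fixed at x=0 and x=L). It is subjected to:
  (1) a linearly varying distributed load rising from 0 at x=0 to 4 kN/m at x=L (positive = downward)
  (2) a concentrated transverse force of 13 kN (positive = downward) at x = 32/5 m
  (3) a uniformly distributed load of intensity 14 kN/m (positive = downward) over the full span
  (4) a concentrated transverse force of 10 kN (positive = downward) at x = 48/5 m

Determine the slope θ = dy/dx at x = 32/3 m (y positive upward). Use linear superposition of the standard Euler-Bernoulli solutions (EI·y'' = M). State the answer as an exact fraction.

θ(32/3) = 449272/94921875 rad

Load 1 — triangular load w₀=4 kN/m (0→w₀ over full span):
  θ_1 = -w₀(2x(L-x)(L-2x)(x+2L)+x²(L-x)²)/(120LEI) = -4·(2·(32/3)·(16-(32/3))·(16-2·(32/3))·((32/3)+2·16)+(32/3)²·(16-(32/3))²)/(120·16·100000) = 1792/3796875 rad
Load 2 — point force P=13 kN at a=32/5 m (b=L-a=48/5):
  θ_2 = Pa²(L-x)(2bL-(3b+a)(L-x))/(2L³EI)  [x>a] = 13·(32/5)²·(16-(32/3))·(2·(48/5)·16-(3·(48/5)+(32/5))·(16-(32/3)))/(2·16³·100000) = 1456/3515625 rad
Load 3 — uniform load w=14 kN/m over full span:
  θ_3 = -wx(L-x)(L-2x)/(12EI) = -14·(32/3)·(16-(32/3))·(16-2·(32/3))/(12·100000) = 896/253125 rad
Load 4 — point force P=10 kN at a=48/5 m (b=L-a=32/5):
  θ_4 = Pa²(L-x)(2bL-(3b+a)(L-x))/(2L³EI)  [x>a] = 10·(48/5)²·(16-(32/3))·(2·(32/5)·16-(3·(32/5)+(48/5))·(16-(32/3)))/(2·16³·100000) = 24/78125 rad
Superposition: θ = Σ θ_i = 449272/94921875 rad ≈ 0.004733 rad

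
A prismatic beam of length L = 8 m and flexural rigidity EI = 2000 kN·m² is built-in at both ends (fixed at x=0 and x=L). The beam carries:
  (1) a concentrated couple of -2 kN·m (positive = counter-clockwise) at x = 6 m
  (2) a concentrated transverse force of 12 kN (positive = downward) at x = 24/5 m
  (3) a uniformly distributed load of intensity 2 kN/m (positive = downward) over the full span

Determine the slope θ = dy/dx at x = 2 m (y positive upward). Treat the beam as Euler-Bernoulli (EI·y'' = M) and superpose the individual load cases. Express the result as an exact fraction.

Load 1 — applied couple M₀=-2 kN·m at a=6 m (b=L-a=2):
  θ_1 = (R_Ax²/2 - M_Ax)/EI  [x≤a] with R_A=-9/32, M_A=-5/8 = ((-9/32)·2²/2 - (-5/8)·2)/2000 = 11/32000 rad
Load 2 — point force P=12 kN at a=24/5 m (b=L-a=16/5):
  θ_2 = -Pb²x(2aL-(3a+b)x)/(2L³EI)  [x≤a] = -12·(16/5)²·2·(2·(24/5)·8-(3·(24/5)+(16/5))·2)/(2·8³·2000) = -78/15625 rad
Load 3 — uniform load w=2 kN/m over full span:
  θ_3 = -wx(L-x)(L-2x)/(12EI) = -2·2·(8-2)·(8-2·2)/(12·2000) = -1/250 rad
Superposition: θ = Σ θ_i = -34593/4000000 rad ≈ -0.008648 rad

θ(2) = -34593/4000000 rad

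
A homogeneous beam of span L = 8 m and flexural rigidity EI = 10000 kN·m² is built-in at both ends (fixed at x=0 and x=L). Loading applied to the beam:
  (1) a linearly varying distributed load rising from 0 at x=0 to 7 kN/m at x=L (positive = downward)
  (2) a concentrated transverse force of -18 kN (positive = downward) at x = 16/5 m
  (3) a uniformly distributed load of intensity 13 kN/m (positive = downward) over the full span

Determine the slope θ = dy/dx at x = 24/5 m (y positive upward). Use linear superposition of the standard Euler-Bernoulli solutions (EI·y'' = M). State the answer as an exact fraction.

Load 1 — triangular load w₀=7 kN/m (0→w₀ over full span):
  θ_1 = -w₀(2x(L-x)(L-2x)(x+2L)+x²(L-x)²)/(120LEI) = -7·(2·(24/5)·(8-(24/5))·(8-2·(24/5))·((24/5)+2·8)+(24/5)²·(8-(24/5))²)/(120·8·10000) = 224/390625 rad
Load 2 — point force P=-18 kN at a=16/5 m (b=L-a=24/5):
  θ_2 = Pa²(L-x)(2bL-(3b+a)(L-x))/(2L³EI)  [x>a] = (-18)·(16/5)²·(8-(24/5))·(2·(24/5)·8-(3·(24/5)+(16/5))·(8-(24/5)))/(2·8³·10000) = -2304/1953125 rad
Load 3 — uniform load w=13 kN/m over full span:
  θ_3 = -wx(L-x)(L-2x)/(12EI) = -13·(24/5)·(8-(24/5))·(8-2·(24/5))/(12·10000) = 208/78125 rad
Superposition: θ = Σ θ_i = 4016/1953125 rad ≈ 0.002056 rad

θ(24/5) = 4016/1953125 rad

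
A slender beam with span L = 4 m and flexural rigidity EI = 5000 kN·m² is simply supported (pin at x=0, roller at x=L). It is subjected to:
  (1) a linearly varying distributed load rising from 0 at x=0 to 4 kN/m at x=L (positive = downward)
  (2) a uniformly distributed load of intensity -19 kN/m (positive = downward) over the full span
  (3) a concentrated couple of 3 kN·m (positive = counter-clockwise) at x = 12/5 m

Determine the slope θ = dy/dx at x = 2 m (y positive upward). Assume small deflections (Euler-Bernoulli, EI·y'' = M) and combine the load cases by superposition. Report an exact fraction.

θ(2) = 67/2250000 rad

Load 1 — triangular load w₀=4 kN/m (0→w₀ over full span):
  θ_1 = -w₀(7L⁴-30L²x²+15x⁴)/(360LEI) = -4·(7·4⁴-30·4²·2²+15·2⁴)/(360·4·5000) = -7/112500 rad
Load 2 — uniform load w=-19 kN/m over full span:
  θ_2 = -w(L³-6Lx²+4x³)/(24EI) = -(-19)·(4³-6·4·2²+4·2³)/(24·5000) = 0 rad
Load 3 — applied couple M₀=3 kN·m at a=12/5 m (b=L-a=8/5):
  θ_3 = (M₀x²/(2L)+C₁)/EI  [x≤a] with C₁=M₀(3b²-L²)/(6L)=-26/25 = (3·2²/(2·4)+(-26/25))/5000 = 23/250000 rad
Superposition: θ = Σ θ_i = 67/2250000 rad ≈ 0.000030 rad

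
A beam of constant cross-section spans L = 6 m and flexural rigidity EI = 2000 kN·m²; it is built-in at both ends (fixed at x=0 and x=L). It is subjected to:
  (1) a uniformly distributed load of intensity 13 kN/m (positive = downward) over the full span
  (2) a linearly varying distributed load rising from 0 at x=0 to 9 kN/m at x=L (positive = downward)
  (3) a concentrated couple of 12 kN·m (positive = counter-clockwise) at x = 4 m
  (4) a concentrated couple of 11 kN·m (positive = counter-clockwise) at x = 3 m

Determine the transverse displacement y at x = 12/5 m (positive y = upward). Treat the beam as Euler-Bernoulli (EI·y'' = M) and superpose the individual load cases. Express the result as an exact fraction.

y(12/5) = -475251/15625000 m

Load 1 — uniform load w=13 kN/m over full span:
  y_1 = -wx²(L-x)²/(24EI) = -13·(12/5)²·(6-(12/5))²/(24·2000) = -3159/156250 m
Load 2 — triangular load w₀=9 kN/m (0→w₀ over full span):
  y_2 = -w₀x²(L-x)²(x+2L)/(120LEI) = -9·(12/5)²·(6-(12/5))²·((12/5)+2·6)/(120·6·2000) = -13122/1953125 m
Load 3 — applied couple M₀=12 kN·m at a=4 m (b=L-a=2):
  y_3 = (R_Ax³/6 - M_Ax²/2)/EI  [x≤a] with R_A=8/3, M_A=4 = ((8/3)·(12/5)³/6 - 4·(12/5)²/2)/2000 = -42/15625 m
Load 4 — applied couple M₀=11 kN·m at a=3 m (b=L-a=3):
  y_4 = (R_Ax³/6 - M_Ax²/2)/EI  [x≤a] with R_A=11/4, M_A=11/4 = ((11/4)·(12/5)³/6 - (11/4)·(12/5)²/2)/2000 = -99/125000 m
Superposition: y = Σ y_i = -475251/15625000 m ≈ -0.030416 m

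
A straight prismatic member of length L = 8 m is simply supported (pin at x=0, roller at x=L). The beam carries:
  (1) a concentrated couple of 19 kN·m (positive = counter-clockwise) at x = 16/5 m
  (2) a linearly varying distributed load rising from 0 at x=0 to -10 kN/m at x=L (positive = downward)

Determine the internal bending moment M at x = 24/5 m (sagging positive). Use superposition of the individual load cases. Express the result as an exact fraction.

Load 1 — applied couple M₀=19 kN·m at a=16/5 m (b=L-a=24/5):
  M_1 = M₀x/L - M₀  [x>a] = 19·(24/5)/8 - 19 = -38/5 kN·m
Load 2 — triangular load w₀=-10 kN/m (0→w₀ over full span):
  M_2 = w₀Lx/6 - w₀x³/(6L) = (-10)·8·(24/5)/6 - (-10)·(24/5)³/(6·8) = -1024/25 kN·m
Superposition: M = Σ M_i = -1214/25 kN·m ≈ -48.560000 kN·m

M(24/5) = -1214/25 kN·m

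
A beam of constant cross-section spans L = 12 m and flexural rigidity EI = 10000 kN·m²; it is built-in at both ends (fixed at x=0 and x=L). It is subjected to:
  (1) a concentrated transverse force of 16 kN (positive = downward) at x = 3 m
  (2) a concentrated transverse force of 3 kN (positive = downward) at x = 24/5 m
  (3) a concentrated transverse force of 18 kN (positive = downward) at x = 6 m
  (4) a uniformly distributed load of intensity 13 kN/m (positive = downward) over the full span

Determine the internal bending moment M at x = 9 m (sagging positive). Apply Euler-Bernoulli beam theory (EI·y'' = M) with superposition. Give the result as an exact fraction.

M(9) = 2214/125 kN·m

Load 1 — point force P=16 kN at a=3 m (b=L-a=9):
  M_1 = Pa²(a+3b)(L-x)/L³ - Pa²b/L²  [x>a] = 16·3²·(3+3·9)·(12-9)/12³ - 16·3²·9/12² = -3/2 kN·m
Load 2 — point force P=3 kN at a=24/5 m (b=L-a=36/5):
  M_2 = Pa²(a+3b)(L-x)/L³ - Pa²b/L²  [x>a] = 3·(24/5)²·((24/5)+3·(36/5))·(12-9)/12³ - 3·(24/5)²·(36/5)/12² = -36/125 kN·m
Load 3 — point force P=18 kN at a=6 m (b=L-a=6):
  M_3 = Pa²(a+3b)(L-x)/L³ - Pa²b/L²  [x>a] = 18·6²·(6+3·6)·(12-9)/12³ - 18·6²·6/12² = 0 kN·m
Load 4 — uniform load w=13 kN/m over full span:
  M_4 = wLx/2 - wL²/12 - wx²/2 = 13·12·9/2 - 13·12²/12 - 13·9²/2 = 39/2 kN·m
Superposition: M = Σ M_i = 2214/125 kN·m ≈ 17.712000 kN·m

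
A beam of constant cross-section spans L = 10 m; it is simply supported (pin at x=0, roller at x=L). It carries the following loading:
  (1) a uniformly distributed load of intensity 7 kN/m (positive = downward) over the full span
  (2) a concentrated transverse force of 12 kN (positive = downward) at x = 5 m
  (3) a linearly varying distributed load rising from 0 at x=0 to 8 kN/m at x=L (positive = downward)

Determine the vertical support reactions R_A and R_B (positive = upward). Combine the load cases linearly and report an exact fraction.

Load 1 — uniform load w=7 kN/m over full span:
  R_A = wL/2 = 7·10/2 = 35 kN
  R_B = wL/2 = 7·10/2 = 35 kN
Load 2 — point force P=12 kN at a=5 m (b=L-a=5):
  R_A = Pb/L = 12·5/10 = 6 kN
  R_B = Pa/L = 12·5/10 = 6 kN
Load 3 — triangular load w₀=8 kN/m (0→w₀ over full span):
  R_A = w₀L/6 = 8·10/6 = 40/3 kN
  R_B = w₀L/3 = 8·10/3 = 80/3 kN
Superposition: R_A = 163/3 kN, R_B = 203/3 kN

R_A = 163/3 kN, R_B = 203/3 kN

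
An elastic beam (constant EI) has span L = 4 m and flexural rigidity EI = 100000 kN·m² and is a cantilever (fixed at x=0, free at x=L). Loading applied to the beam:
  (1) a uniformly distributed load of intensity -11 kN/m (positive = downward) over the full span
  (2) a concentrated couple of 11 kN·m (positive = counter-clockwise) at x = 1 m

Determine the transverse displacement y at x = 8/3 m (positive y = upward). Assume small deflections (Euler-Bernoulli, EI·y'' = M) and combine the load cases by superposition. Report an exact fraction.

y(8/3) = 107327/48600000 m

Load 1 — uniform load w=-11 kN/m over full span:
  y_1 = -wx²(x²-4Lx+6L²)/(24EI) = -(-11)·(8/3)²·((8/3)²-4·4·(8/3)+6·4²)/(24·100000) = 1496/759375 m
Load 2 — applied couple M₀=11 kN·m at a=1 m (b=L-a=3):
  y_2 = M₀a(2x-a)/(2EI)  [x>a] = 11·1·(2·(8/3)-1)/(2·100000) = 143/600000 m
Superposition: y = Σ y_i = 107327/48600000 m ≈ 0.002208 m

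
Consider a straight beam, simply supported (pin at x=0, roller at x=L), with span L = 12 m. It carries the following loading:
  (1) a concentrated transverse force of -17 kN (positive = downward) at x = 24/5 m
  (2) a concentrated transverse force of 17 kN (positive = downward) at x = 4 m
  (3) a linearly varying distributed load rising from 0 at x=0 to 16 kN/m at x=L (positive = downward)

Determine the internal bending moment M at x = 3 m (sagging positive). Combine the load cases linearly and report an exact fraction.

Load 1 — point force P=-17 kN at a=24/5 m (b=L-a=36/5):
  M_1 = Pbx/L  [x≤a] = (-17)·(36/5)·3/12 = -153/5 kN·m
Load 2 — point force P=17 kN at a=4 m (b=L-a=8):
  M_2 = Pbx/L  [x≤a] = 17·8·3/12 = 34 kN·m
Load 3 — triangular load w₀=16 kN/m (0→w₀ over full span):
  M_3 = w₀Lx/6 - w₀x³/(6L) = 16·12·3/6 - 16·3³/(6·12) = 90 kN·m
Superposition: M = Σ M_i = 467/5 kN·m ≈ 93.400000 kN·m

M(3) = 467/5 kN·m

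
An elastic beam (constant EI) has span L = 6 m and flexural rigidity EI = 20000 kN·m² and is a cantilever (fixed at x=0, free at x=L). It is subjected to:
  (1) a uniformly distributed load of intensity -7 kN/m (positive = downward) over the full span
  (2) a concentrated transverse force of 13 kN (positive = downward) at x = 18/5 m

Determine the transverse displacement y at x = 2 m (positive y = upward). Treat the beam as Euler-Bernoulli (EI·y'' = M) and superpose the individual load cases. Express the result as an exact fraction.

y(2) = 311/50000 m

Load 1 — uniform load w=-7 kN/m over full span:
  y_1 = -wx²(x²-4Lx+6L²)/(24EI) = -(-7)·2²·(2²-4·6·2+6·6²)/(24·20000) = 301/30000 m
Load 2 — point force P=13 kN at a=18/5 m (b=L-a=12/5):
  y_2 = -Px²(3a-x)/(6EI)  [x≤a] = -13·2²·(3·(18/5)-2)/(6·20000) = -143/37500 m
Superposition: y = Σ y_i = 311/50000 m ≈ 0.006220 m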